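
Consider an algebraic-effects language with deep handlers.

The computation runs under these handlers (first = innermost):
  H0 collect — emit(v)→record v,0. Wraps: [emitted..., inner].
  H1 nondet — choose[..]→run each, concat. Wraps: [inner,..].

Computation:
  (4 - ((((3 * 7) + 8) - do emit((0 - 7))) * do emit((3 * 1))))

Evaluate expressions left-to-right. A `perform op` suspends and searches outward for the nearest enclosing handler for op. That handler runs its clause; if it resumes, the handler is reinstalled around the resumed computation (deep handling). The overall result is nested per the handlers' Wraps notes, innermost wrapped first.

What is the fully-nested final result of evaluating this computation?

Answer: [[-7, 3, 4]]

Working:
emit(-7) @ H0 ⇒ out+=-7
emit(3) @ H0 ⇒ out+=3
H0 returns [-7, 3, 4]
H1 returns [[-7, 3, 4]]
= [[-7, 3, 4]]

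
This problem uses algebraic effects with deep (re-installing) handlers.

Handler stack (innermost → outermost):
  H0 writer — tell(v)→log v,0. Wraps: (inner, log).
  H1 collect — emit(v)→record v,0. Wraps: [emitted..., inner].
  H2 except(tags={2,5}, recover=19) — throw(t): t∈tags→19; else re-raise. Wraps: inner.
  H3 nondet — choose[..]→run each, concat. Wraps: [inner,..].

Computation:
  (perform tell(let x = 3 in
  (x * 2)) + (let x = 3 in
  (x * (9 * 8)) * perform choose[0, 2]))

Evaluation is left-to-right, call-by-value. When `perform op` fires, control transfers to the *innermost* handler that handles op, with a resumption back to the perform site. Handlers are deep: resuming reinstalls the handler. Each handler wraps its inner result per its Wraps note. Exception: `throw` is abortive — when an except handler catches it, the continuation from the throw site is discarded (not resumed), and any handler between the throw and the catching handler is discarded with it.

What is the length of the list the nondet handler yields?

Answer: 2

Working:
tell(6) @ H0 ⇒ log+=6
choose[0, 2] @ H3
  branch[0] choose=0:
    H0 returns (0, (6))
    H1 returns [(0, (6))]
    H2 returns [(0, (6))]
    H3 returns [[(0, (6))]]
  branch[1] choose=2:
    H0 returns (432, (6))
    H1 returns [(432, (6))]
    H2 returns [(432, (6))]
    H3 returns [[(432, (6))]]
= [[(0, (6))], [(432, (6))]]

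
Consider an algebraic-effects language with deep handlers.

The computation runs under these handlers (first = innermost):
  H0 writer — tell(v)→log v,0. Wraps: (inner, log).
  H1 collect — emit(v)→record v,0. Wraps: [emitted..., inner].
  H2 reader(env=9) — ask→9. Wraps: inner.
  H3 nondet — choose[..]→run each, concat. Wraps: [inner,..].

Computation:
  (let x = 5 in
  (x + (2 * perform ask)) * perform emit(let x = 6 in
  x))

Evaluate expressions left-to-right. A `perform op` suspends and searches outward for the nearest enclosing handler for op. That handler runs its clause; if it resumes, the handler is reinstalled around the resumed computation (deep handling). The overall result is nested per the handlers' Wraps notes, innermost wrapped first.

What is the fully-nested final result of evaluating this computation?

Answer: [[6, (0, ())]]

Evaluation trace:
ask @ H2 ⇒ 9
emit(6) @ H1 ⇒ out+=6
H0 returns (0, ())
H1 returns [6, (0, ())]
H2 returns [6, (0, ())]
H3 returns [[6, (0, ())]]
= [[6, (0, ())]]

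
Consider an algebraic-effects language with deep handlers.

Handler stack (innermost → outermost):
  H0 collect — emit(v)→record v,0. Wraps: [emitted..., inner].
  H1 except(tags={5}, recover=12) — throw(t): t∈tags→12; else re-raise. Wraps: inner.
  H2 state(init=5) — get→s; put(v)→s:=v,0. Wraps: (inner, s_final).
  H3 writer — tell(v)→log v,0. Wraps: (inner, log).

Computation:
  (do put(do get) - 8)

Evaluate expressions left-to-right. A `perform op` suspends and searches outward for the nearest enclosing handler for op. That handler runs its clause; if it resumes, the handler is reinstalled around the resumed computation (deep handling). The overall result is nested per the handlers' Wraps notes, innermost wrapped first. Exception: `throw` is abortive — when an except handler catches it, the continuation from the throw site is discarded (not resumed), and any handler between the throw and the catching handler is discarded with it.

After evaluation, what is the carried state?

Answer: 5

Evaluation trace:
get @ H2 ⇒ 5
put(5) @ H2 ⇒ s:=5
H0 returns [-8]
H1 returns [-8]
H2 returns ([-8], 5)
H3 returns (([-8], 5), ())
= (([-8], 5), ())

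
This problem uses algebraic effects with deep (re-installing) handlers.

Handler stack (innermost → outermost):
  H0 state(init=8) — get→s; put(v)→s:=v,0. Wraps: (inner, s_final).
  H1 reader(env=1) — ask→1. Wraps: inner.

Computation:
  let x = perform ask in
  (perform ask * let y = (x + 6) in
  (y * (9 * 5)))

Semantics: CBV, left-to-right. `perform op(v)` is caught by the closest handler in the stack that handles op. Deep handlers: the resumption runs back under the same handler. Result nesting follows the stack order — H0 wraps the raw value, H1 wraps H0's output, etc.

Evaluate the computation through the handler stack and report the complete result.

Answer: (315, 8)

Working:
ask @ H1 ⇒ 1
ask @ H1 ⇒ 1
H0 returns (315, 8)
H1 returns (315, 8)
= (315, 8)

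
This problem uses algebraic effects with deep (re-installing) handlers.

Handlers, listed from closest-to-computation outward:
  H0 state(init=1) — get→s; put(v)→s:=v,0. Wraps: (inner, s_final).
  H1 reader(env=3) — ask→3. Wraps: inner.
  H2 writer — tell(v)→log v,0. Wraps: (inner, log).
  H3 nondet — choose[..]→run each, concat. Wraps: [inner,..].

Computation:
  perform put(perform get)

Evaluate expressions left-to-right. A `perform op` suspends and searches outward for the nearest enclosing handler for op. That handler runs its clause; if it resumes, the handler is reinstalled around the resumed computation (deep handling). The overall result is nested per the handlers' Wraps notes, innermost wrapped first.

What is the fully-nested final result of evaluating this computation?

Answer: [((0, 1), ())]

Working:
get @ H0 ⇒ 1
put(1) @ H0 ⇒ s:=1
H0 returns (0, 1)
H1 returns (0, 1)
H2 returns ((0, 1), ())
H3 returns [((0, 1), ())]
= [((0, 1), ())]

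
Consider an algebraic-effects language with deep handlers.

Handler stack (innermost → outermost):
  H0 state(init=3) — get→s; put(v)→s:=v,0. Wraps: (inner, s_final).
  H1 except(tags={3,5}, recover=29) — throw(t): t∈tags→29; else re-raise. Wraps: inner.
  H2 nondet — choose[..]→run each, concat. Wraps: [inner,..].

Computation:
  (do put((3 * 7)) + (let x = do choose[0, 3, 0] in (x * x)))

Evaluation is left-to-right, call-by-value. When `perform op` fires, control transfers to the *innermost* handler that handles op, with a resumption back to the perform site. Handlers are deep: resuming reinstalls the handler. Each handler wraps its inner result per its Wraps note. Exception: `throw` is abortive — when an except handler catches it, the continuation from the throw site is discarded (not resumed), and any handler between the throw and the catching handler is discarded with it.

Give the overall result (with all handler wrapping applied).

Answer: [(0, 21), (9, 21), (0, 21)]

Working:
put(21) @ H0 ⇒ s:=21
choose[0, 3, 0] @ H2
  branch[0] choose=0:
    H0 returns (0, 21)
    H1 returns (0, 21)
    H2 returns [(0, 21)]
  branch[1] choose=3:
    H0 returns (9, 21)
    H1 returns (9, 21)
    H2 returns [(9, 21)]
  branch[2] choose=0:
    H0 returns (0, 21)
    H1 returns (0, 21)
    H2 returns [(0, 21)]
= [(0, 21), (9, 21), (0, 21)]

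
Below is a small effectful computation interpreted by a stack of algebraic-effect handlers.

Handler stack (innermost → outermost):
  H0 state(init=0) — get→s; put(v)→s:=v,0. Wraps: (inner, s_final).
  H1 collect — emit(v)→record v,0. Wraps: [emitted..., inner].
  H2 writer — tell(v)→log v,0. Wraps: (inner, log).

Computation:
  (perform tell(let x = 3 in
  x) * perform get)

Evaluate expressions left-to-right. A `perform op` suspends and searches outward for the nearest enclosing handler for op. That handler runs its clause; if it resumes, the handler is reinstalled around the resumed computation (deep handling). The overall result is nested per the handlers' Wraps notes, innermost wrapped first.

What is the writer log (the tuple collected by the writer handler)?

Answer: (3)

Working:
tell(3) @ H2 ⇒ log+=3
get @ H0 ⇒ 0
H0 returns (0, 0)
H1 returns [(0, 0)]
H2 returns ([(0, 0)], (3))
= ([(0, 0)], (3))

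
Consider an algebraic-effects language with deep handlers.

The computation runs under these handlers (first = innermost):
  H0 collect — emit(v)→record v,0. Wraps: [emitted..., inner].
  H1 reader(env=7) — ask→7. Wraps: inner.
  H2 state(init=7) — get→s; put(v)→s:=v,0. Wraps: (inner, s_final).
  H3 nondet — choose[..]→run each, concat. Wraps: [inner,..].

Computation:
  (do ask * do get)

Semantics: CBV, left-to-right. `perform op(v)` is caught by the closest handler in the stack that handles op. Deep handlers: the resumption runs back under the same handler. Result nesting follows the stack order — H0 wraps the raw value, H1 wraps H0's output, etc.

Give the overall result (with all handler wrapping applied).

Answer: [([49], 7)]

Step-by-step:
ask @ H1 ⇒ 7
get @ H2 ⇒ 7
H0 returns [49]
H1 returns [49]
H2 returns ([49], 7)
H3 returns [([49], 7)]
= [([49], 7)]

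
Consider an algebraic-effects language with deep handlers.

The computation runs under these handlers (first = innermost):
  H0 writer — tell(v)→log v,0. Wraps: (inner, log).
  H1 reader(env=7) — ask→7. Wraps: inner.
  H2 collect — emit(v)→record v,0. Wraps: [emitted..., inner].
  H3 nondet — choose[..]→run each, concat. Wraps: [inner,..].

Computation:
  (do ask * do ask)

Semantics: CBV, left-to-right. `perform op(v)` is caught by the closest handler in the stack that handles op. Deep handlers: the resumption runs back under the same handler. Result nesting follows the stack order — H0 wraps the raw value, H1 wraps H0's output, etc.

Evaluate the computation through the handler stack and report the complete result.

Answer: [[(49, ())]]

Step-by-step:
ask @ H1 ⇒ 7
ask @ H1 ⇒ 7
H0 returns (49, ())
H1 returns (49, ())
H2 returns [(49, ())]
H3 returns [[(49, ())]]
= [[(49, ())]]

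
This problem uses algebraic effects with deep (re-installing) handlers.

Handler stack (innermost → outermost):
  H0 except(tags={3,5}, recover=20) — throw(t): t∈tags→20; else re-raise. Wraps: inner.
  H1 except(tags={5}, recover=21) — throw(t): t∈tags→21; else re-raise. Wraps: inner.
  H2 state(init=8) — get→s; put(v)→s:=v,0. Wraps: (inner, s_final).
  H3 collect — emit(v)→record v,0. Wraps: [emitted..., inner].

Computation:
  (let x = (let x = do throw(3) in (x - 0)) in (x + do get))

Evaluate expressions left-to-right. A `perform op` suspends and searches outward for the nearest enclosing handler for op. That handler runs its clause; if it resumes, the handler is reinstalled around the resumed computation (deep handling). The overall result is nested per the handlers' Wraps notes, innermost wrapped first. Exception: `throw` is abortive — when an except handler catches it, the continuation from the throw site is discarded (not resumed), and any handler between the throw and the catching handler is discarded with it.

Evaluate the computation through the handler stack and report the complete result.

Answer: [(20, 8)]

Step-by-step:
throw(3) @ H0 caught ⇒ 20
H1 returns 20
H2 returns (20, 8)
H3 returns [(20, 8)]
= [(20, 8)]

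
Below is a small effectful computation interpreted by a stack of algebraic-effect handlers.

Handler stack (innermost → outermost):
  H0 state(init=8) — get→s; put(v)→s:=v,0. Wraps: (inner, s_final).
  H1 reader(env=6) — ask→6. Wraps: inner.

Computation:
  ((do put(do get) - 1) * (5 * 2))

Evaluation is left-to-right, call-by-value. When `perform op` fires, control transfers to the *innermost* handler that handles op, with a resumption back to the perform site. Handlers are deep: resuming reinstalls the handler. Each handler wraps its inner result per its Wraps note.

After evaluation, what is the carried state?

Evaluation trace:
get @ H0 ⇒ 8
put(8) @ H0 ⇒ s:=8
H0 returns (-10, 8)
H1 returns (-10, 8)
= (-10, 8)

Answer: 8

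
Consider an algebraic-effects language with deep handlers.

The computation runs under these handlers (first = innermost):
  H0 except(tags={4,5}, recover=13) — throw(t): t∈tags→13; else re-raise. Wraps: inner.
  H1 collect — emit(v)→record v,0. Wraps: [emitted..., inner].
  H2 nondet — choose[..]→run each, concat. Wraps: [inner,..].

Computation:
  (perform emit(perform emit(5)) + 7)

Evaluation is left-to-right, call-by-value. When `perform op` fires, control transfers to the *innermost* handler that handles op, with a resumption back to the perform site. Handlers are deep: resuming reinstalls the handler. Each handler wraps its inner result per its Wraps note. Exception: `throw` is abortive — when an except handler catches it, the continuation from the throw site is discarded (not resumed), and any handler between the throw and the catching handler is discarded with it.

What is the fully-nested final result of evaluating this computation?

Step-by-step:
emit(5) @ H1 ⇒ out+=5
emit(0) @ H1 ⇒ out+=0
H0 returns 7
H1 returns [5, 0, 7]
H2 returns [[5, 0, 7]]
= [[5, 0, 7]]

Answer: [[5, 0, 7]]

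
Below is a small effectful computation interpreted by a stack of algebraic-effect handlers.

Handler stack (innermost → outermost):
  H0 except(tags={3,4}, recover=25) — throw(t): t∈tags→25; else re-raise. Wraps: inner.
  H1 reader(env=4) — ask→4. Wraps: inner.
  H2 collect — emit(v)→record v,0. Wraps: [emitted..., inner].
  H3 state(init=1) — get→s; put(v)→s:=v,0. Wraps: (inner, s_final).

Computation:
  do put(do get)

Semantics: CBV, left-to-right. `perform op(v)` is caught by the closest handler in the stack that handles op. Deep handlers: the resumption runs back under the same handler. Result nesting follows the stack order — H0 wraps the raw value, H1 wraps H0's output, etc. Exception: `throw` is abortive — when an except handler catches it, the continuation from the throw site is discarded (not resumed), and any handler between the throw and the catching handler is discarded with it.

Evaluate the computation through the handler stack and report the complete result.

Evaluation trace:
get @ H3 ⇒ 1
put(1) @ H3 ⇒ s:=1
H0 returns 0
H1 returns 0
H2 returns [0]
H3 returns ([0], 1)
= ([0], 1)

Answer: ([0], 1)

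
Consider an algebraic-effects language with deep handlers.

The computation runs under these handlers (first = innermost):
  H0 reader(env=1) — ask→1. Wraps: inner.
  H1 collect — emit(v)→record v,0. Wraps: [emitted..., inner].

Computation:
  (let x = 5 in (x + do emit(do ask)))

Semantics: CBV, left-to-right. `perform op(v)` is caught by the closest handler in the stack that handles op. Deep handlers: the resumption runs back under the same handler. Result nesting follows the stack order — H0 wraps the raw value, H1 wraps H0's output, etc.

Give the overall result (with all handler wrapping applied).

Working:
ask @ H0 ⇒ 1
emit(1) @ H1 ⇒ out+=1
H0 returns 5
H1 returns [1, 5]
= [1, 5]

Answer: [1, 5]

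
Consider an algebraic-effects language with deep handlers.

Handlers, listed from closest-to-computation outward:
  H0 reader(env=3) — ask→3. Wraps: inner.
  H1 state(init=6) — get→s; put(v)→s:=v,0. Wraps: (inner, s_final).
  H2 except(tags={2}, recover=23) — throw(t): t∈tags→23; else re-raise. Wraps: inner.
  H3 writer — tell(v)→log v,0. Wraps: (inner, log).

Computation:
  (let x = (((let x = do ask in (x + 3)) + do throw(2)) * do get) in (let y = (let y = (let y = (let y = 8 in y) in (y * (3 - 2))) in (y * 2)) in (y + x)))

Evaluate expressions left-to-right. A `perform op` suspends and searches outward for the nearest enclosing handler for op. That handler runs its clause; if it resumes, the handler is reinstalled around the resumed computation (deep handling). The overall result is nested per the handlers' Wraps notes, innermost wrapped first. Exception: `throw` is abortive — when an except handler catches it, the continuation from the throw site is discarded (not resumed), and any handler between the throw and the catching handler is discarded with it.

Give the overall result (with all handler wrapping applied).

Evaluation trace:
ask @ H0 ⇒ 3
throw(2) @ H2 caught ⇒ 23
H3 returns (23, ())
= (23, ())

Answer: (23, ())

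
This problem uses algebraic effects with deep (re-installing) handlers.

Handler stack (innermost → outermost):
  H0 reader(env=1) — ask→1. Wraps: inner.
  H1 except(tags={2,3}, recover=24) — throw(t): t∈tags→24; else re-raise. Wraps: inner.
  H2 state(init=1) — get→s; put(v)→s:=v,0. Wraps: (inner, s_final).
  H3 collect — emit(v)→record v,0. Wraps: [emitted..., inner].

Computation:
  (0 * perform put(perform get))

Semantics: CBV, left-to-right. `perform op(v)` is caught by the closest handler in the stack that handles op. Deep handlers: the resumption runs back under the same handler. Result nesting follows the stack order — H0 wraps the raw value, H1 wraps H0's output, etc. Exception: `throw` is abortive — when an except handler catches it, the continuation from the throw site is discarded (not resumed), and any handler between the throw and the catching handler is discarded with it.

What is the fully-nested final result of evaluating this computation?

Evaluation trace:
get @ H2 ⇒ 1
put(1) @ H2 ⇒ s:=1
H0 returns 0
H1 returns 0
H2 returns (0, 1)
H3 returns [(0, 1)]
= [(0, 1)]

Answer: [(0, 1)]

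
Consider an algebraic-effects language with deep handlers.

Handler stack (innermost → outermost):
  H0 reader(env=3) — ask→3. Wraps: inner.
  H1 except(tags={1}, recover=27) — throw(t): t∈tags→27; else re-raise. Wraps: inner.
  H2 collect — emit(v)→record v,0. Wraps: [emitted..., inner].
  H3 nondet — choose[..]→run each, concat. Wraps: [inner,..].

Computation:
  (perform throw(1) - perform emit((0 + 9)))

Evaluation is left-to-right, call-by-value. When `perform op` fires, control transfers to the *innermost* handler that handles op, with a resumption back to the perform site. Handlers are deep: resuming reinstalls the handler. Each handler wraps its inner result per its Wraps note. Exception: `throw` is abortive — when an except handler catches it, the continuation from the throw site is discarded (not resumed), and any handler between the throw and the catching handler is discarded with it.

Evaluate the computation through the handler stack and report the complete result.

Answer: [[27]]

Step-by-step:
throw(1) @ H1 caught ⇒ 27
H2 returns [27]
H3 returns [[27]]
= [[27]]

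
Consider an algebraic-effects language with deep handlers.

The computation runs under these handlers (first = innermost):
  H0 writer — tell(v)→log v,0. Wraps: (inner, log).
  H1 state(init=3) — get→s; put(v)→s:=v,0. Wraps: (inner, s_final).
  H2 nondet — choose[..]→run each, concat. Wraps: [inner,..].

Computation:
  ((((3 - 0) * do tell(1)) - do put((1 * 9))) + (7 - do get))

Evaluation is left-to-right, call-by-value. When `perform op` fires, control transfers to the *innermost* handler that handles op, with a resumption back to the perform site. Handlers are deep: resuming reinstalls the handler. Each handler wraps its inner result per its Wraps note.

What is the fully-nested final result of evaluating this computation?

Answer: [((-2, (1)), 9)]

Working:
tell(1) @ H0 ⇒ log+=1
put(9) @ H1 ⇒ s:=9
get @ H1 ⇒ 9
H0 returns (-2, (1))
H1 returns ((-2, (1)), 9)
H2 returns [((-2, (1)), 9)]
= [((-2, (1)), 9)]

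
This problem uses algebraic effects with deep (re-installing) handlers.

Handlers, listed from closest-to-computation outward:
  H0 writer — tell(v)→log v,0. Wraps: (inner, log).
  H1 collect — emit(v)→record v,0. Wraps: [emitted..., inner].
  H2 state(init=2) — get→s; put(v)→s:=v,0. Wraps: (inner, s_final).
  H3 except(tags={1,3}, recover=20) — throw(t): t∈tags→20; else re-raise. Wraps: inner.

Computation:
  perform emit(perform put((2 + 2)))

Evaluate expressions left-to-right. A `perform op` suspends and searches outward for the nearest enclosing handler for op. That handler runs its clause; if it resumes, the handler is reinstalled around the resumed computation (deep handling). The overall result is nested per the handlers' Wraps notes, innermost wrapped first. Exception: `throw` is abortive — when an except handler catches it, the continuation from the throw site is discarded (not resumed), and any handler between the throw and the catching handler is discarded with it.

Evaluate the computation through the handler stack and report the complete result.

Answer: ([0, (0, ())], 4)

Step-by-step:
put(4) @ H2 ⇒ s:=4
emit(0) @ H1 ⇒ out+=0
H0 returns (0, ())
H1 returns [0, (0, ())]
H2 returns ([0, (0, ())], 4)
H3 returns ([0, (0, ())], 4)
= ([0, (0, ())], 4)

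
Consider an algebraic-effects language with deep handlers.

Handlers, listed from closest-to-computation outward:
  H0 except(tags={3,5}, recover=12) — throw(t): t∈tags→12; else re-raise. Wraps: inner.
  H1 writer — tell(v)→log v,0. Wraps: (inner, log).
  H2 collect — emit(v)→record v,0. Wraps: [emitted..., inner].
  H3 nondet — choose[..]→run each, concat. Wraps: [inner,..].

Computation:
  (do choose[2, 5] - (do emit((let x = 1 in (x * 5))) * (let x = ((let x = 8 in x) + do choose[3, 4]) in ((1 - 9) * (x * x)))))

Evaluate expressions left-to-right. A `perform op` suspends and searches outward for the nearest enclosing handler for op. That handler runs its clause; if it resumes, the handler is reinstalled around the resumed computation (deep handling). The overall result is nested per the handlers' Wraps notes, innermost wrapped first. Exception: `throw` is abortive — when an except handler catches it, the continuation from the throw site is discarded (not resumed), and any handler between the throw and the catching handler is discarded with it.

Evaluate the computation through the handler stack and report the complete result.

Answer: [[5, (2, ())], [5, (2, ())], [5, (5, ())], [5, (5, ())]]

Working:
choose[2, 5] @ H3
  branch[0] choose=2:
    emit(5) @ H2 ⇒ out+=5
    choose[3, 4] @ H3
      branch[0] choose=3:
        H0 returns 2
        H1 returns (2, ())
        H2 returns [5, (2, ())]
        H3 returns [[5, (2, ())]]
      branch[1] choose=4:
        H0 returns 2
        H1 returns (2, ())
        H2 returns [5, (2, ())]
        H3 returns [[5, (2, ())]]
  branch[1] choose=5:
    emit(5) @ H2 ⇒ out+=5
    choose[3, 4] @ H3
      branch[0] choose=3:
        H0 returns 5
        H1 returns (5, ())
        H2 returns [5, (5, ())]
        H3 returns [[5, (5, ())]]
      branch[1] choose=4:
        H0 returns 5
        H1 returns (5, ())
        H2 returns [5, (5, ())]
        H3 returns [[5, (5, ())]]
= [[5, (2, ())], [5, (2, ())], [5, (5, ())], [5, (5, ())]]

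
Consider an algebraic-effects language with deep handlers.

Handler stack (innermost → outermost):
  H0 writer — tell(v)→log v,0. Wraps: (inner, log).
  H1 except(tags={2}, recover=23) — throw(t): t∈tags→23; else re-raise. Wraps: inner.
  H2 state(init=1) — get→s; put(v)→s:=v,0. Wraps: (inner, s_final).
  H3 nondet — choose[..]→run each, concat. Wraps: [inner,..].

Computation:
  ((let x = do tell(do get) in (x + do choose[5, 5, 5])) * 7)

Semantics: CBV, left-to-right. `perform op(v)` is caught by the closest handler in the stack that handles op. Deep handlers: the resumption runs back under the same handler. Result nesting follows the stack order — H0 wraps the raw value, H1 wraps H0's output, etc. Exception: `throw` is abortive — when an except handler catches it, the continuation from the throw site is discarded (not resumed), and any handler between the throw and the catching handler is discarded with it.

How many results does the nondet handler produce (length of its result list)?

Evaluation trace:
get @ H2 ⇒ 1
tell(1) @ H0 ⇒ log+=1
choose[5, 5, 5] @ H3
  branch[0] choose=5:
    H0 returns (35, (1))
    H1 returns (35, (1))
    H2 returns ((35, (1)), 1)
    H3 returns [((35, (1)), 1)]
  branch[1] choose=5:
    H0 returns (35, (1))
    H1 returns (35, (1))
    H2 returns ((35, (1)), 1)
    H3 returns [((35, (1)), 1)]
  branch[2] choose=5:
    H0 returns (35, (1))
    H1 returns (35, (1))
    H2 returns ((35, (1)), 1)
    H3 returns [((35, (1)), 1)]
= [((35, (1)), 1), ((35, (1)), 1), ((35, (1)), 1)]

Answer: 3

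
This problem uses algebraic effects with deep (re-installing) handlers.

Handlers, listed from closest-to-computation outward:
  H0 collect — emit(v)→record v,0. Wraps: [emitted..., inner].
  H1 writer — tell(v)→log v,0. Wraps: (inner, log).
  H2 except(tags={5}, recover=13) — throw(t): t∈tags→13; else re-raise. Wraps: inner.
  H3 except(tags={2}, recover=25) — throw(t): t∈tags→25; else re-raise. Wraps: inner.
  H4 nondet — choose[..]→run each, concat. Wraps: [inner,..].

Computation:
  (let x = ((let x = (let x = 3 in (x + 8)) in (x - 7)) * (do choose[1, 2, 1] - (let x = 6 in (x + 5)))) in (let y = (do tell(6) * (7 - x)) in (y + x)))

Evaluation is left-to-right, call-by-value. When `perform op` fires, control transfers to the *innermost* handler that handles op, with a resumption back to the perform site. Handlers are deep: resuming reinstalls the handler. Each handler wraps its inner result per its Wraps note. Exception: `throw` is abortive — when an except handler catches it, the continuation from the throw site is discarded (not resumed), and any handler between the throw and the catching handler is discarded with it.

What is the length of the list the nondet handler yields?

Answer: 3

Evaluation trace:
choose[1, 2, 1] @ H4
  branch[0] choose=1:
    tell(6) @ H1 ⇒ log+=6
    H0 returns [-40]
    H1 returns ([-40], (6))
    H2 returns ([-40], (6))
    H3 returns ([-40], (6))
    H4 returns [([-40], (6))]
  branch[1] choose=2:
    tell(6) @ H1 ⇒ log+=6
    H0 returns [-36]
    H1 returns ([-36], (6))
    H2 returns ([-36], (6))
    H3 returns ([-36], (6))
    H4 returns [([-36], (6))]
  branch[2] choose=1:
    tell(6) @ H1 ⇒ log+=6
    H0 returns [-40]
    H1 returns ([-40], (6))
    H2 returns ([-40], (6))
    H3 returns ([-40], (6))
    H4 returns [([-40], (6))]
= [([-40], (6)), ([-36], (6)), ([-40], (6))]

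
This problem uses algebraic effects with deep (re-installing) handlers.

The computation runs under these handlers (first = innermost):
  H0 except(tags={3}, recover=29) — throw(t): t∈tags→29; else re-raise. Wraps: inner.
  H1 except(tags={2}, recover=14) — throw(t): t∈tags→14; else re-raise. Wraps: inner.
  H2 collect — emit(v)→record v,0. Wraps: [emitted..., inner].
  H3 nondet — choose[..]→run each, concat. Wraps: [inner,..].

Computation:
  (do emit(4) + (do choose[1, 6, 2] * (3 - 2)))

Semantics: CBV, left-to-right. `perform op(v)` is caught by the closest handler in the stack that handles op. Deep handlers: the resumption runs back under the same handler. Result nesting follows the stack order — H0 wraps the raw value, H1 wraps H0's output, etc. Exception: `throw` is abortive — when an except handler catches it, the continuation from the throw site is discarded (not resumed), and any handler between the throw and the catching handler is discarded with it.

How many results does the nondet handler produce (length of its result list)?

Evaluation trace:
emit(4) @ H2 ⇒ out+=4
choose[1, 6, 2] @ H3
  branch[0] choose=1:
    H0 returns 1
    H1 returns 1
    H2 returns [4, 1]
    H3 returns [[4, 1]]
  branch[1] choose=6:
    H0 returns 6
    H1 returns 6
    H2 returns [4, 6]
    H3 returns [[4, 6]]
  branch[2] choose=2:
    H0 returns 2
    H1 returns 2
    H2 returns [4, 2]
    H3 returns [[4, 2]]
= [[4, 1], [4, 6], [4, 2]]

Answer: 3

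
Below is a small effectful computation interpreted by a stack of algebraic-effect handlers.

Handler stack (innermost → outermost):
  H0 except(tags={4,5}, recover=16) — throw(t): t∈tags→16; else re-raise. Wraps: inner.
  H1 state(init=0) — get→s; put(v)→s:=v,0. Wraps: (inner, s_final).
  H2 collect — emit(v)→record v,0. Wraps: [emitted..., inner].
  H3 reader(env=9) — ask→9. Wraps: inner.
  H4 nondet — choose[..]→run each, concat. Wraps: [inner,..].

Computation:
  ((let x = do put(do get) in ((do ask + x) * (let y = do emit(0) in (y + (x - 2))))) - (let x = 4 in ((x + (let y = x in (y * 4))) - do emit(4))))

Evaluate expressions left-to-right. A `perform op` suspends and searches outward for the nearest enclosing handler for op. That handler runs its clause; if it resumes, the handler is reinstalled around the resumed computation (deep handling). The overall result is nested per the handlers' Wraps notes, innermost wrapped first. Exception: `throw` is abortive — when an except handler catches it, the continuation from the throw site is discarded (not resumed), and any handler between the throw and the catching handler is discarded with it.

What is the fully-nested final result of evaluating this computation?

Evaluation trace:
get @ H1 ⇒ 0
put(0) @ H1 ⇒ s:=0
ask @ H3 ⇒ 9
emit(0) @ H2 ⇒ out+=0
emit(4) @ H2 ⇒ out+=4
H0 returns -38
H1 returns (-38, 0)
H2 returns [0, 4, (-38, 0)]
H3 returns [0, 4, (-38, 0)]
H4 returns [[0, 4, (-38, 0)]]
= [[0, 4, (-38, 0)]]

Answer: [[0, 4, (-38, 0)]]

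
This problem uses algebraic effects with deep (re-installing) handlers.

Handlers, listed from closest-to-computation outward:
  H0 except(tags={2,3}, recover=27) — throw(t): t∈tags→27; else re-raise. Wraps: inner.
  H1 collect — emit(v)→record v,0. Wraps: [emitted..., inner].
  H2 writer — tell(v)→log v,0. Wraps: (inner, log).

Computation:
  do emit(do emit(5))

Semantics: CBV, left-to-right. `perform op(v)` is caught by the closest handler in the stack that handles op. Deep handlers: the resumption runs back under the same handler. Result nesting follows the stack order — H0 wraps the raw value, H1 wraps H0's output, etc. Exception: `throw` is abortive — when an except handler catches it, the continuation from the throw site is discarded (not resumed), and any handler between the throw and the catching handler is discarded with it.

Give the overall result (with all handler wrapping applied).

Answer: ([5, 0, 0], ())

Step-by-step:
emit(5) @ H1 ⇒ out+=5
emit(0) @ H1 ⇒ out+=0
H0 returns 0
H1 returns [5, 0, 0]
H2 returns ([5, 0, 0], ())
= ([5, 0, 0], ())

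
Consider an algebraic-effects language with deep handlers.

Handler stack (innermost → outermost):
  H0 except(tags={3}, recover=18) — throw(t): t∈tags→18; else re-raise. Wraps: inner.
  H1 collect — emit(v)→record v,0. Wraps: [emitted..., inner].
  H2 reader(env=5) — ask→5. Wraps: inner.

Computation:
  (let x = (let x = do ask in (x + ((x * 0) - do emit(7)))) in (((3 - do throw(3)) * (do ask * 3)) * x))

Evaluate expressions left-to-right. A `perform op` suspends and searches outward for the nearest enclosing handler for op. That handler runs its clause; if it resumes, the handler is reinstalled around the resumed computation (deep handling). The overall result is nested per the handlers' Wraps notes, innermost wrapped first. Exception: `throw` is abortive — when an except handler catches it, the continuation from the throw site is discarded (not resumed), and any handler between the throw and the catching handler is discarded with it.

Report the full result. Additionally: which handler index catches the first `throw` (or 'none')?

Answer: [7, 18] ; first throw caught by: H0

Evaluation trace:
ask @ H2 ⇒ 5
emit(7) @ H1 ⇒ out+=7
throw(3) @ H0 caught ⇒ 18
H1 returns [7, 18]
H2 returns [7, 18]
= [7, 18]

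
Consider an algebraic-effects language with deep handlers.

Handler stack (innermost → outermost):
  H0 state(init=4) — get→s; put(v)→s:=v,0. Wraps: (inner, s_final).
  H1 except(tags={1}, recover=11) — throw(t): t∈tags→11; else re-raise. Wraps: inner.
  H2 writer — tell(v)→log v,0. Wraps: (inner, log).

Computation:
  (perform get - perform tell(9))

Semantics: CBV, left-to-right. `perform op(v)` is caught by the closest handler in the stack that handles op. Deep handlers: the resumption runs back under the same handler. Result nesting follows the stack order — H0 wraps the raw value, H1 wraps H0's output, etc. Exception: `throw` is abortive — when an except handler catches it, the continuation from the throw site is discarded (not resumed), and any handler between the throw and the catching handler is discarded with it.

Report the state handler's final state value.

Step-by-step:
get @ H0 ⇒ 4
tell(9) @ H2 ⇒ log+=9
H0 returns (4, 4)
H1 returns (4, 4)
H2 returns ((4, 4), (9))
= ((4, 4), (9))

Answer: 4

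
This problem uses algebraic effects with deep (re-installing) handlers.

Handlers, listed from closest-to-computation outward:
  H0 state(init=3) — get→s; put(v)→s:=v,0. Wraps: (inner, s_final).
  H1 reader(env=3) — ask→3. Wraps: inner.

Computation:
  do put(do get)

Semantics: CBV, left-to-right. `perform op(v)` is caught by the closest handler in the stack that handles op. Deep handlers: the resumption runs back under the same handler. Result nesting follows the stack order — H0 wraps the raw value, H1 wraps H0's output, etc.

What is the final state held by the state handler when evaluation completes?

Answer: 3

Step-by-step:
get @ H0 ⇒ 3
put(3) @ H0 ⇒ s:=3
H0 returns (0, 3)
H1 returns (0, 3)
= (0, 3)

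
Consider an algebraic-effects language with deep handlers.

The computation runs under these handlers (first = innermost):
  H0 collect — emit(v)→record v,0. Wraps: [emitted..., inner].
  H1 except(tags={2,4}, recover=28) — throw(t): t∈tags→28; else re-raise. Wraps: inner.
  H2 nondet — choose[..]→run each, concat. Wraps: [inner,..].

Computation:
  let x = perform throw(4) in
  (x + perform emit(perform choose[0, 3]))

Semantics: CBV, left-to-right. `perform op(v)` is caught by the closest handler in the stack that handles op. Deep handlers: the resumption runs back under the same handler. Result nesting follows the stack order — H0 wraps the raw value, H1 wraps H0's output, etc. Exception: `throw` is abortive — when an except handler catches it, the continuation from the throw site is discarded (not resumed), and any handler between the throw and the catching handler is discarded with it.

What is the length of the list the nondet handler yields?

Answer: 1

Evaluation trace:
throw(4) @ H1 caught ⇒ 28
H2 returns [28]
= [28]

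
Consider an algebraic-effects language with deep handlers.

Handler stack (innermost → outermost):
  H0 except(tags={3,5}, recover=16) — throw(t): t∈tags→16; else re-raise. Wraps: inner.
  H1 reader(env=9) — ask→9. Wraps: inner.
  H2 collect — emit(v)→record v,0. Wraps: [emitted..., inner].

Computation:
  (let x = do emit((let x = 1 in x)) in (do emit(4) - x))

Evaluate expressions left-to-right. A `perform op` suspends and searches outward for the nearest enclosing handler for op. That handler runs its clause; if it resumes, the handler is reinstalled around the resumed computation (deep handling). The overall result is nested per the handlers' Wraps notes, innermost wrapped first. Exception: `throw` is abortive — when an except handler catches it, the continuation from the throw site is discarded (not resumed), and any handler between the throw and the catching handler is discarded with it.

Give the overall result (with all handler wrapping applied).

Answer: [1, 4, 0]

Working:
emit(1) @ H2 ⇒ out+=1
emit(4) @ H2 ⇒ out+=4
H0 returns 0
H1 returns 0
H2 returns [1, 4, 0]
= [1, 4, 0]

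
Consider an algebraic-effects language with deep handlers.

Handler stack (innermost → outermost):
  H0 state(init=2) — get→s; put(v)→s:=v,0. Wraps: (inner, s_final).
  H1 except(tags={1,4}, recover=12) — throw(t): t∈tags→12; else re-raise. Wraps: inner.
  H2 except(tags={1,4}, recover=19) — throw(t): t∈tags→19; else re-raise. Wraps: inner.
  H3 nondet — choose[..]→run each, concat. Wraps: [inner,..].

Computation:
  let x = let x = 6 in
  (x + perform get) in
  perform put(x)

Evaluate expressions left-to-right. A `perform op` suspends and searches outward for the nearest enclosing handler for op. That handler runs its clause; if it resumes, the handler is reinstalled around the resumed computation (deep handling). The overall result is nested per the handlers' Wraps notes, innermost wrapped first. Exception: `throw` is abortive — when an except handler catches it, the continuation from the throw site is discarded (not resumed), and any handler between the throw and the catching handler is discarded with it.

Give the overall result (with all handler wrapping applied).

Answer: [(0, 8)]

Working:
get @ H0 ⇒ 2
put(8) @ H0 ⇒ s:=8
H0 returns (0, 8)
H1 returns (0, 8)
H2 returns (0, 8)
H3 returns [(0, 8)]
= [(0, 8)]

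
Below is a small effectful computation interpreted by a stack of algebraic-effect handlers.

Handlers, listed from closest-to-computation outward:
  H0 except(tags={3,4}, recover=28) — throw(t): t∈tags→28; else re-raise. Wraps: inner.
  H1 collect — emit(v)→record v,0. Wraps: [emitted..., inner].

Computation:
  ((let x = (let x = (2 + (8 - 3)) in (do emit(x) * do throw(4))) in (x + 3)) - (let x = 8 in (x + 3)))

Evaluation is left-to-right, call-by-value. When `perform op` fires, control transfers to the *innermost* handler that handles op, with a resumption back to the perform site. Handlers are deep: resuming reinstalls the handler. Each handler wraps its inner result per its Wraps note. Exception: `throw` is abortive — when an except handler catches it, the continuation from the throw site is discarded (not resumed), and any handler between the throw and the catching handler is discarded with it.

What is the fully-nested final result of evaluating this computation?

Working:
emit(7) @ H1 ⇒ out+=7
throw(4) @ H0 caught ⇒ 28
H1 returns [7, 28]
= [7, 28]

Answer: [7, 28]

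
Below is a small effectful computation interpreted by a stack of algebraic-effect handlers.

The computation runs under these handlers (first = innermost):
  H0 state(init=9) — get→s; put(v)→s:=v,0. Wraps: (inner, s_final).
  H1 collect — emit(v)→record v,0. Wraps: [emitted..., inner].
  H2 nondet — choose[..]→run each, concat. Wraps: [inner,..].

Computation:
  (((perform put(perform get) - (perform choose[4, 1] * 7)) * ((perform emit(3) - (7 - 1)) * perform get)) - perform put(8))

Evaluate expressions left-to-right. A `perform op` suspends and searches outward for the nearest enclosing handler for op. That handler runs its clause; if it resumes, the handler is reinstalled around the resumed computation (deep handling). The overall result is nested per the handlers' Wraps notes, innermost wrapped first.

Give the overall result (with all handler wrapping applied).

Answer: [[3, (1512, 8)], [3, (378, 8)]]

Working:
get @ H0 ⇒ 9
put(9) @ H0 ⇒ s:=9
choose[4, 1] @ H2
  branch[0] choose=4:
    emit(3) @ H1 ⇒ out+=3
    get @ H0 ⇒ 9
    put(8) @ H0 ⇒ s:=8
    H0 returns (1512, 8)
    H1 returns [3, (1512, 8)]
    H2 returns [[3, (1512, 8)]]
  branch[1] choose=1:
    emit(3) @ H1 ⇒ out+=3
    get @ H0 ⇒ 9
    put(8) @ H0 ⇒ s:=8
    H0 returns (378, 8)
    H1 returns [3, (378, 8)]
    H2 returns [[3, (378, 8)]]
= [[3, (1512, 8)], [3, (378, 8)]]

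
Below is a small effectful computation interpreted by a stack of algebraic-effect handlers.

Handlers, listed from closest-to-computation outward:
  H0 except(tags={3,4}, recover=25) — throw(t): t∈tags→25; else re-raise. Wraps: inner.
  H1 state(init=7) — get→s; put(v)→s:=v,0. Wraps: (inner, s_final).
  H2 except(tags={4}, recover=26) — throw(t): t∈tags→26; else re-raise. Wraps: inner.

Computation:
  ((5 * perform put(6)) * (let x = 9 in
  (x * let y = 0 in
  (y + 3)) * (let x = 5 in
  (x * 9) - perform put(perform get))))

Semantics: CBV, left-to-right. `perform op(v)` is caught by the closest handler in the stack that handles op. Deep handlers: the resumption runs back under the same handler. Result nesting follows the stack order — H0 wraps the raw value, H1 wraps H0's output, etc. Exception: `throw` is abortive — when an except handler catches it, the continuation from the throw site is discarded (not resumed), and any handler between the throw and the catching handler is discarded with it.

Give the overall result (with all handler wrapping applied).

Evaluation trace:
put(6) @ H1 ⇒ s:=6
get @ H1 ⇒ 6
put(6) @ H1 ⇒ s:=6
H0 returns 0
H1 returns (0, 6)
H2 returns (0, 6)
= (0, 6)

Answer: (0, 6)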